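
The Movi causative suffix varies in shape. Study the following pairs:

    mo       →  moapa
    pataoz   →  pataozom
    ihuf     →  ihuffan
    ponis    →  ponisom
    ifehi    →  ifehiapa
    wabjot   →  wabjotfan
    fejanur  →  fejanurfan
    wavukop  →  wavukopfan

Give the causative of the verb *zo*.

zoapa

The pattern is sibilance of the final sound: -om when the stem ends in a sibilant (*pataoz*, *ponis*); -fan when the stem ends in a non-sibilant consonant (*ihuf*, *wabjot*, *fejanur*, *wavukop*); -apa when the stem ends in a vowel (*mo*, *ifehi*).
*zo*: final sound = /o/, a vowel → -apa → *zoapa*.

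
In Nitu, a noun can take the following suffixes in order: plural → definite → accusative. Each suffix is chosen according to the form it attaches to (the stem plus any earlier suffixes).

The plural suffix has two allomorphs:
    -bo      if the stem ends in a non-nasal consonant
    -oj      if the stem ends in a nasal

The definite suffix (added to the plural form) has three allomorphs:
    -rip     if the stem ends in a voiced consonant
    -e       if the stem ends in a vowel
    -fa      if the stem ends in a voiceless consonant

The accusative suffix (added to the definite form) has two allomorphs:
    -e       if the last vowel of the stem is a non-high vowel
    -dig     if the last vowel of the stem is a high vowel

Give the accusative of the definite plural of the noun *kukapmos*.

kukapmosboee

*kukapmos* — final consonant /s/ (non-nasal) → -bo → *kukapmosbo*.
The final sound of the plural form *kukapmosbo* is /o/, which is a vowel, so the definite suffix is -e, giving *kukapmosboe*.
The last vowel of the definite form *kukapmosboe* is /e/, which is a non-high vowel, so the accusative suffix is -e, giving *kukapmosboee*.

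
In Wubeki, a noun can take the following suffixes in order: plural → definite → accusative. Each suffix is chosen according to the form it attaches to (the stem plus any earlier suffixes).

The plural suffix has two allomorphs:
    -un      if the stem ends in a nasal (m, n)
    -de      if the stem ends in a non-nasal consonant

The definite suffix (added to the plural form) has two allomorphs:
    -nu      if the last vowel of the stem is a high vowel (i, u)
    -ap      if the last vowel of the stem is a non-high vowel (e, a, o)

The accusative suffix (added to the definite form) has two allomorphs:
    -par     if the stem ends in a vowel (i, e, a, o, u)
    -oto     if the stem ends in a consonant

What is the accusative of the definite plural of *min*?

minunnupar

Since the final consonant of *min* is /n/ (a nasal), it takes -un, giving *minun*.
The plural form *minun* — last vowel /u/ (a high vowel) → -nu → *minunnu*.
The final sound of the definite form *minunnu* is /u/, which is a vowel, so the accusative suffix is -par, giving *minunnupar*.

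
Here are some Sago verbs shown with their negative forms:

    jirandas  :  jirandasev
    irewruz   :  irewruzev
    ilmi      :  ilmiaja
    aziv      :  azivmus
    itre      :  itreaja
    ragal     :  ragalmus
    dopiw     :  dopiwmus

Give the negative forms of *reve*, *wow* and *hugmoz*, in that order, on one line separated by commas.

reveaja, wowmus, hugmozev

The pattern is sibilance of the final sound: -ev when the stem ends in a sibilant (*jirandas*, *irewruz*); -mus when the stem ends in a non-sibilant consonant (*aziv*, *ragal*, *dopiw*); -aja when the stem ends in a vowel (*ilmi*, *itre*).
*reve* — final sound /e/ (a vowel) → -aja → *reveaja*.
*wow* — final sound /w/ (a non-sibilant consonant) → -mus → *wowmus*.
Since the final sound of *hugmoz* is /z/ (a sibilant), it takes -ev, giving *hugmozev*.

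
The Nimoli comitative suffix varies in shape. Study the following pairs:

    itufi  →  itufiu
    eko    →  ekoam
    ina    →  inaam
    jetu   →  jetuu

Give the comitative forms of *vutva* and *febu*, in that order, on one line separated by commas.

Looking at the last vowel of each stem: -u when the last vowel of the stem is a high vowel (*itufi*, *jetu*); -am when the last vowel of the stem is a non-high vowel (*eko*, *ina*).
*vutva*: last vowel = /a/, a non-high vowel → -am → *vutvaam*.
Since the last vowel of *febu* is /u/ (a high vowel), it takes -u, giving *febuu*.

vutvaam, febuu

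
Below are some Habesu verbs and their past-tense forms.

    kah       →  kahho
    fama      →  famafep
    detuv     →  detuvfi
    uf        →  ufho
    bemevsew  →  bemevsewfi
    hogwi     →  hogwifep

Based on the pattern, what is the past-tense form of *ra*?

Looking at the final sound of each stem: -ho when the stem ends in a voiceless consonant (*kah*, *uf*); -fi when the stem ends in a voiced consonant (*detuv*, *bemevsew*); -fep when the stem ends in a vowel (*fama*, *hogwi*).
*ra* — final sound /a/ (a vowel) → -fep → *rafep*.

rafep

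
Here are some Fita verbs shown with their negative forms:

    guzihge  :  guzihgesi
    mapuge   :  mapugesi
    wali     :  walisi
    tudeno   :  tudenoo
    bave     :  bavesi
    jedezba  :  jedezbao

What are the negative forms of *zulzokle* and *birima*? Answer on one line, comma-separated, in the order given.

zulzoklesi, birimao

Looking at the last vowel of each stem: -si when the last vowel of the stem is a front vowel (*guzihge*, *mapuge*, *wali*, *bave*); -o when the last vowel of the stem is a back vowel (*tudeno*, *jedezba*).
The last vowel of *zulzokle* is /e/, which is a front vowel, so the suffix is -si, giving *zulzoklesi*.
The last vowel of *birima* is /a/, which is a back vowel, so the suffix is -o, giving *birimao*.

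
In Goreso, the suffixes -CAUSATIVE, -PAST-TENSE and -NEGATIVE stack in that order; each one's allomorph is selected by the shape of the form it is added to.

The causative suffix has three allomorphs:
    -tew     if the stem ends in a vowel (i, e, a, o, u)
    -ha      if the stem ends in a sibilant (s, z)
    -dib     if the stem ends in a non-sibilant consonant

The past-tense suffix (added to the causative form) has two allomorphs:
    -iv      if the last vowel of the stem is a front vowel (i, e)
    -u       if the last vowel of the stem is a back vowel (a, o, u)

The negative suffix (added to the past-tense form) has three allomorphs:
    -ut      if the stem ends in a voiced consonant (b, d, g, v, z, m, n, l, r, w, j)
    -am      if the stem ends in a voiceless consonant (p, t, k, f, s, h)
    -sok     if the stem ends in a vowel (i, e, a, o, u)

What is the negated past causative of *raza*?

*raza* — final sound /a/ (a vowel) → -tew → *razatew*.
The last vowel of the causative form *razatew* is /e/, which is a front vowel, so the past-tense suffix is -iv, giving *razatewiv*.
The past-tense form *razatewiv*: final sound = /v/, a voiced consonant → -ut → *razatewivut*.

razatewivut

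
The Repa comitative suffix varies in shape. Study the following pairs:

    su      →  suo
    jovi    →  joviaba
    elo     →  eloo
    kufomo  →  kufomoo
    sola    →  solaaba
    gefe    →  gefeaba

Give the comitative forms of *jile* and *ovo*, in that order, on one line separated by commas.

jileaba, ovoo

Looking at the last vowel of each stem: -o when the last vowel of the stem is a rounded vowel (*su*, *elo*, *kufomo*); -aba when the last vowel of the stem is an unrounded vowel (*jovi*, *sola*, *gefe*).
*jile* — last vowel /e/ (an unrounded vowel) → -aba → *jileaba*.
*ovo* — last vowel /o/ (a rounded vowel) → -o → *ovoo*.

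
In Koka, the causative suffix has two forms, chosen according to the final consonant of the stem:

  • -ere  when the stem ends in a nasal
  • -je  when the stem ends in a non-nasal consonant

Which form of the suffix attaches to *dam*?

The final consonant of *dam* is /m/, which is a nasal, so the suffix is -ere.

-ere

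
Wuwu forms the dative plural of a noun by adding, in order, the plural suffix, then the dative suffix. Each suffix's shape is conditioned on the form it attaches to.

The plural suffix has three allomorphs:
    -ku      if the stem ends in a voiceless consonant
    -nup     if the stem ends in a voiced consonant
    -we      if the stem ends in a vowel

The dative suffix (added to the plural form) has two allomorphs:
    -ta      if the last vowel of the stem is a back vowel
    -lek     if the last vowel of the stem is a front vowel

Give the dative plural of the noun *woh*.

The final sound of *woh* is /h/, which is a voiceless consonant, so the plural suffix is -ku, giving *wohku*.
The plural form *wohku* — last vowel /u/ (a back vowel) → -ta → *wohkuta*.

wohkuta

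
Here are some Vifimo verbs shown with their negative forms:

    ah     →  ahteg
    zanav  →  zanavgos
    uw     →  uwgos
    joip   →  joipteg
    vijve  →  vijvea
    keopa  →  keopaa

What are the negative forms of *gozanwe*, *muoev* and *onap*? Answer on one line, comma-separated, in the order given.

The pattern is voicing of the final sound: -teg when the stem ends in a voiceless consonant (*ah*, *joip*); -gos when the stem ends in a voiced consonant (*zanav*, *uw*); -a when the stem ends in a vowel (*vijve*, *keopa*).
The final sound of *gozanwe* is /e/, which is a vowel, so the suffix is -a, giving *gozanwea*.
Since the final sound of *muoev* is /v/ (a voiced consonant), it takes -gos, giving *muoevgos*.
The final sound of *onap* is /p/, which is a voiceless consonant, so the suffix is -teg, giving *onapteg*.

gozanwea, muoevgos, onapteg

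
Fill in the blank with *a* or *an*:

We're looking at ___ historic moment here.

a

The indefinite article is chosen by the initial *sound* of the following word, not its spelling.
*historic* begins with the sound /h/ (h is pronounced in standard usage) — a consonant sound.
So the article is *a*: We're looking at a historic moment here.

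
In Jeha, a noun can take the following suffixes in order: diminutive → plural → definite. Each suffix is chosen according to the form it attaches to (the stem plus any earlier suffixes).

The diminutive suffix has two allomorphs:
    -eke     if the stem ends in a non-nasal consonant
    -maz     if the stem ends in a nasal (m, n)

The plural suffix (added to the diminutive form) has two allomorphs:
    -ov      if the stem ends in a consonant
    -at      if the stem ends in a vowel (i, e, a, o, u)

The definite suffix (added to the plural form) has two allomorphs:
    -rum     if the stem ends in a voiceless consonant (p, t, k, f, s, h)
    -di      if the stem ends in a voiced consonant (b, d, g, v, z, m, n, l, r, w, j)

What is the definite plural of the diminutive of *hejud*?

hejudekeatrum

*hejud*: final consonant = /d/, non-nasal → -eke → *hejudeke*.
The diminutive form *hejudeke* — final sound /e/ (a vowel) → -at → *hejudekeat*.
The plural form *hejudekeat*: final consonant = /t/, voiceless → -rum → *hejudekeatrum*.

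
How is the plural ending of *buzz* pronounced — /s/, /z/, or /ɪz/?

/ɪz/

The stem *buzz* ends in a sibilant (/s, z, ʃ, ʒ, tʃ, dʒ/).
The plural suffix surfaces as /ɪz/ after sibilants, /s/ after other voiceless consonants, and /z/ after other voiced sounds.
So the plural -s on *buzz* is pronounced /ɪz/.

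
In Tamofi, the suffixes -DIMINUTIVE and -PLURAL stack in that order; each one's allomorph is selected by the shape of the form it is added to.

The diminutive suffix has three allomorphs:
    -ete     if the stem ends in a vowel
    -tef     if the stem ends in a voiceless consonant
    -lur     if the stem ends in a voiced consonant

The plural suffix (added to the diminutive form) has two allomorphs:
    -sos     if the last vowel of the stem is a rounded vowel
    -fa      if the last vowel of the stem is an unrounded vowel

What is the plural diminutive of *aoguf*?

aogufteffa

*aoguf*: final sound = /f/, a voiceless consonant → -tef → *aoguftef*.
The diminutive form *aoguftef* — last vowel /e/ (an unrounded vowel) → -fa → *aogufteffa*.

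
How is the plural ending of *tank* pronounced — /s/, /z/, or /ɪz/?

The stem *tank* ends in a voiceless non-sibilant consonant.
The plural suffix surfaces as /ɪz/ after sibilants, /s/ after other voiceless consonants, and /z/ after other voiced sounds.
So the plural -s on *tank* is pronounced /s/.

/s/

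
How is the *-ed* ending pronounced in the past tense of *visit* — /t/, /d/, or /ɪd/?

The stem *visit* ends in /t/ or /d/.
The -ed suffix is realized as /ɪd/ after /t, d/; as /t/ after other voiceless consonants; and as /d/ after other voiced sounds.
So -ed on *visit* is pronounced /ɪd/.

/ɪd/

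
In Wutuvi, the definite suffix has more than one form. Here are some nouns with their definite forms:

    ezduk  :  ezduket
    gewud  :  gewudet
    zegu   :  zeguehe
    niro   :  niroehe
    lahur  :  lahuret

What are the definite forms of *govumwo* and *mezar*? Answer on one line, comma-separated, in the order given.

The pattern is consonant vs. vowel: -et when the stem ends in a consonant (*ezduk*, *gewud*, *lahur*); -ehe when the stem ends in a vowel (*zegu*, *niro*).
*govumwo* — final sound /o/ (a vowel) → -ehe → *govumwoehe*.
The final sound of *mezar* is /r/, which is a consonant, so the suffix is -et, giving *mezaret*.

govumwoehe, mezaret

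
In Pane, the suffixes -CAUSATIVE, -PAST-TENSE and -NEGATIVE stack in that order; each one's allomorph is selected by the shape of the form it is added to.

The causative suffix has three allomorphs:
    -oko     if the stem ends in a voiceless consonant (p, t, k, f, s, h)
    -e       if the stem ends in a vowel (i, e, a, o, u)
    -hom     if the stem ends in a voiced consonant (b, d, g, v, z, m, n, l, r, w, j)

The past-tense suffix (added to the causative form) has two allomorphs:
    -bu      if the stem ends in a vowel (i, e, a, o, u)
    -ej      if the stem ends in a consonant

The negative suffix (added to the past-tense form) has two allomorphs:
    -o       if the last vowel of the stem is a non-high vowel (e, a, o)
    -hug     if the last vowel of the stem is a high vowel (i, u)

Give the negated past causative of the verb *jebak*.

jebakokobuhug

Since the final sound of *jebak* is /k/ (a voiceless consonant), it takes -oko, giving *jebakoko*.
The final sound of the causative form *jebakoko* is /o/, which is a vowel, so the past-tense suffix is -bu, giving *jebakokobu*.
The past-tense form *jebakokobu*: last vowel = /u/, a high vowel → -hug → *jebakokobuhug*.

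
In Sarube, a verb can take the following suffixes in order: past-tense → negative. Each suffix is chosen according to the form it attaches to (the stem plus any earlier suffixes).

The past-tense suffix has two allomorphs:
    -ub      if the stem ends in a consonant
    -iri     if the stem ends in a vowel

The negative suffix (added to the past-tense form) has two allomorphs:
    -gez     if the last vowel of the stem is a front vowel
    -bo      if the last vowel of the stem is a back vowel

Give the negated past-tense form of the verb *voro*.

*voro* — final sound /o/ (a vowel) → -iri → *voroiri*.
The past-tense form *voroiri*: last vowel = /i/, a front vowel → -gez → *voroirigez*.

voroirigez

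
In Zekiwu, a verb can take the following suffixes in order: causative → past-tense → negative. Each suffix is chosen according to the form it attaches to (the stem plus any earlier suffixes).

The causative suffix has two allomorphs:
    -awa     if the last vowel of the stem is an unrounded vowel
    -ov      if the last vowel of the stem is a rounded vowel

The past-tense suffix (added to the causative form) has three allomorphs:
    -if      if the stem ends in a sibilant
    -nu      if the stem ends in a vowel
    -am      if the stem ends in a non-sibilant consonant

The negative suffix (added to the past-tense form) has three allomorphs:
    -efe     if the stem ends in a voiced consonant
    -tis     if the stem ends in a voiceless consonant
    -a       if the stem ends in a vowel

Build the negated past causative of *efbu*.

*efbu* — last vowel /u/ (a rounded vowel) → -ov → *efbuov*.
The causative form *efbuov*: final sound = /v/, a non-sibilant consonant → -am → *efbuovam*.
The final sound of the past-tense form *efbuovam* is /m/, which is a voiced consonant, so the negative suffix is -efe, giving *efbuovamefe*.

efbuovamefe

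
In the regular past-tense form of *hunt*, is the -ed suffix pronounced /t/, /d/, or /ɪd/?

/ɪd/

The stem *hunt* ends in /t/ or /d/.
The -ed suffix is realized as /ɪd/ after /t, d/; as /t/ after other voiceless consonants; and as /d/ after other voiced sounds.
So -ed on *hunt* is pronounced /ɪd/.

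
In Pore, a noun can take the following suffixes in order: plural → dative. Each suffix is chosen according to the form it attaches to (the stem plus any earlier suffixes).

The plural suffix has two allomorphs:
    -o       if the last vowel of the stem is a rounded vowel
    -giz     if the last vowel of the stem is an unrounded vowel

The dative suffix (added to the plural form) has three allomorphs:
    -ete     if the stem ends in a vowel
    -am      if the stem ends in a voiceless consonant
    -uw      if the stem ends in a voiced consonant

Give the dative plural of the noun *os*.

The last vowel of *os* is /o/, which is a rounded vowel, so the plural suffix is -o, giving *oso*.
Since the final sound of the plural form *oso* is /o/ (a vowel), it takes -ete, giving *osoete*.

osoete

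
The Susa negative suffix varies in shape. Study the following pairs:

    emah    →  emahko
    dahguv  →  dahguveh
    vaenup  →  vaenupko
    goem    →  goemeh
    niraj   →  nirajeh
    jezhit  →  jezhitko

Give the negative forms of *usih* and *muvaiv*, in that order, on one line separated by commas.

usihko, muvaiveh

The pattern is voicing of the final consonant: -ko when the stem ends in a voiceless consonant (*emah*, *vaenup*, *jezhit*); -eh when the stem ends in a voiced consonant (*dahguv*, *goem*, *niraj*).
Since the final consonant of *usih* is /h/ (voiceless), it takes -ko, giving *usihko*.
*muvaiv* — final consonant /v/ (voiced) → -eh → *muvaiveh*.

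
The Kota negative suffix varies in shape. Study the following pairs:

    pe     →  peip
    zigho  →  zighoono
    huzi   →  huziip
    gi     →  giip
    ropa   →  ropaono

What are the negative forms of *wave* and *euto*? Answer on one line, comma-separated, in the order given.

The pattern is front/back vowel harmony: -ip when the last vowel of the stem is a front vowel (*pe*, *huzi*, *gi*); -ono when the last vowel of the stem is a back vowel (*zigho*, *ropa*).
*wave*: last vowel = /e/, a front vowel → -ip → *waveip*.
*euto* — last vowel /o/ (a back vowel) → -ono → *eutoono*.

waveip, eutoono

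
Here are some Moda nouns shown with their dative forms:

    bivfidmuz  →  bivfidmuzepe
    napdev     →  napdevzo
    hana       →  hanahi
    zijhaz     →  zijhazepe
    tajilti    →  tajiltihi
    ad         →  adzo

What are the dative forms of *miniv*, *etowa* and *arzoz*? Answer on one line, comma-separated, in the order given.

minivzo, etowahi, arzozepe

The pattern is sibilance of the final sound: -epe when the stem ends in a sibilant (*bivfidmuz*, *zijhaz*); -zo when the stem ends in a non-sibilant consonant (*napdev*, *ad*); -hi when the stem ends in a vowel (*hana*, *tajilti*).
*miniv*: final sound = /v/, a non-sibilant consonant → -zo → *minivzo*.
The final sound of *etowa* is /a/, which is a vowel, so the suffix is -hi, giving *etowahi*.
*arzoz*: final sound = /z/, a sibilant → -epe → *arzozepe*.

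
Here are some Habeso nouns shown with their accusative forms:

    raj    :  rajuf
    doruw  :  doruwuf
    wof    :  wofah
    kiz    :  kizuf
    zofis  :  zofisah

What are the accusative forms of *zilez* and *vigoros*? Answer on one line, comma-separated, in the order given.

The suffix is conditioned by the final consonant: -ah when the stem ends in a voiceless consonant (*wof*, *zofis*); -uf when the stem ends in a voiced consonant (*raj*, *doruw*, *kiz*).
The final consonant of *zilez* is /z/, which is voiced, so the suffix is -uf, giving *zilezuf*.
Since the final consonant of *vigoros* is /s/ (voiceless), it takes -ah, giving *vigorosah*.

zilezuf, vigorosah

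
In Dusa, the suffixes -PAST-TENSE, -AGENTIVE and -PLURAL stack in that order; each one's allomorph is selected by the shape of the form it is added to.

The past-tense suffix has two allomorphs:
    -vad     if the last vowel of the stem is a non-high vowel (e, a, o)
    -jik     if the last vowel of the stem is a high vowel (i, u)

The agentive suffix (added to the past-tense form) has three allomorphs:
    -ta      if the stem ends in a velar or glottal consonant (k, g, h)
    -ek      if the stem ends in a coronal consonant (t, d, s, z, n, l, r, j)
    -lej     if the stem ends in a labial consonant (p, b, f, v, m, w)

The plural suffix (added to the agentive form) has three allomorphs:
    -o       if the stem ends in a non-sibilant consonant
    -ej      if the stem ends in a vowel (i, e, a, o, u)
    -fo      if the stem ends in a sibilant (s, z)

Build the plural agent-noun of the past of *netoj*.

netojvadeko

The last vowel of *netoj* is /o/, which is a non-high vowel, so the past-tense suffix is -vad, giving *netojvad*.
The final consonant of the past-tense form *netojvad* is /d/, which is coronal, so the agentive suffix is -ek, giving *netojvadek*.
The agentive form *netojvadek* — final sound /k/ (a non-sibilant consonant) → -o → *netojvadeko*.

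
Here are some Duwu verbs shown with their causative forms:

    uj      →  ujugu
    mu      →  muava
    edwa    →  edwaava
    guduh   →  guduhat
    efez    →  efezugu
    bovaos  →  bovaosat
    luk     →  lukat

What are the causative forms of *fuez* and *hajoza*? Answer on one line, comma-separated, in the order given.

fuezugu, hajozaava

Looking at the final sound of each stem: -at when the stem ends in a voiceless consonant (*guduh*, *bovaos*, *luk*); -ugu when the stem ends in a voiced consonant (*uj*, *efez*); -ava when the stem ends in a vowel (*mu*, *edwa*).
*fuez*: final sound = /z/, a voiced consonant → -ugu → *fuezugu*.
The final sound of *hajoza* is /a/, which is a vowel, so the suffix is -ava, giving *hajozaava*.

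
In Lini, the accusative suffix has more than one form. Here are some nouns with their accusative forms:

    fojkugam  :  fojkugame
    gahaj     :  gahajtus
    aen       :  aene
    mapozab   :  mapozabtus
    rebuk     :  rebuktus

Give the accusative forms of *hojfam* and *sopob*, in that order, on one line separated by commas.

The pattern is nasality of the final consonant: -e when the stem ends in a nasal (*fojkugam*, *aen*); -tus when the stem ends in a non-nasal consonant (*gahaj*, *mapozab*, *rebuk*).
*hojfam* — final consonant /m/ (a nasal) → -e → *hojfame*.
Since the final consonant of *sopob* is /b/ (non-nasal), it takes -tus, giving *sopobtus*.

hojfame, sopobtus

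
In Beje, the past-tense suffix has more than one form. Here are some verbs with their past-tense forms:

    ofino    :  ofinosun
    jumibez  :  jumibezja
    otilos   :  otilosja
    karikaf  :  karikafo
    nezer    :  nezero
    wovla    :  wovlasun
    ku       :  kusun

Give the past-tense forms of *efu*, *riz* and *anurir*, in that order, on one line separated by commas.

efusun, rizja, anuriro

The pattern is sibilance of the final sound: -ja when the stem ends in a sibilant (*jumibez*, *otilos*); -o when the stem ends in a non-sibilant consonant (*karikaf*, *nezer*); -sun when the stem ends in a vowel (*ofino*, *wovla*, *ku*).
Since the final sound of *efu* is /u/ (a vowel), it takes -sun, giving *efusun*.
The final sound of *riz* is /z/, which is a sibilant, so the suffix is -ja, giving *rizja*.
The final sound of *anurir* is /r/, which is a non-sibilant consonant, so the suffix is -o, giving *anuriro*.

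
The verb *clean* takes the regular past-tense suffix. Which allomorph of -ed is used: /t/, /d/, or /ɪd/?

/d/

The stem *clean* ends in a voiced sound other than /d/.
The -ed suffix is realized as /ɪd/ after /t, d/; as /t/ after other voiceless consonants; and as /d/ after other voiced sounds.
So -ed on *clean* is pronounced /d/.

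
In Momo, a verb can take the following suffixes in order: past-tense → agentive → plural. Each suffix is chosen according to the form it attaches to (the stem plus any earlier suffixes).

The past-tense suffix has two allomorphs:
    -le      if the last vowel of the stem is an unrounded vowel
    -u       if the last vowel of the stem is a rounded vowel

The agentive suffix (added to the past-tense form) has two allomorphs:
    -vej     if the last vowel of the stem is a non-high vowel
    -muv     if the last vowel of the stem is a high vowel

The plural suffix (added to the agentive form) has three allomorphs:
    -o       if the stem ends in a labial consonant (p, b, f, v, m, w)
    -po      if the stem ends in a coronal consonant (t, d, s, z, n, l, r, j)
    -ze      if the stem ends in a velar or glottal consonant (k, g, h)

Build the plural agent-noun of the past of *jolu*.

The last vowel of *jolu* is /u/, which is a rounded vowel, so the past-tense suffix is -u, giving *joluu*.
Since the last vowel of the past-tense form *joluu* is /u/ (a high vowel), it takes -muv, giving *joluumuv*.
Since the final consonant of the agentive form *joluumuv* is /v/ (labial), it takes -o, giving *joluumuvo*.

joluumuvo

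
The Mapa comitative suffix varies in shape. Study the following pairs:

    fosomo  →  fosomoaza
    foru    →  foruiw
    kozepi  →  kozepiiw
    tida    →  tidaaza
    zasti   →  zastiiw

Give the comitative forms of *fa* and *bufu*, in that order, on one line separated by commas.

faaza, bufuiw

The pattern is height harmony: -iw when the last vowel of the stem is a high vowel (*foru*, *kozepi*, *zasti*); -aza when the last vowel of the stem is a non-high vowel (*fosomo*, *tida*).
Since the last vowel of *fa* is /a/ (a non-high vowel), it takes -aza, giving *faaza*.
The last vowel of *bufu* is /u/, which is a high vowel, so the suffix is -iw, giving *bufuiw*.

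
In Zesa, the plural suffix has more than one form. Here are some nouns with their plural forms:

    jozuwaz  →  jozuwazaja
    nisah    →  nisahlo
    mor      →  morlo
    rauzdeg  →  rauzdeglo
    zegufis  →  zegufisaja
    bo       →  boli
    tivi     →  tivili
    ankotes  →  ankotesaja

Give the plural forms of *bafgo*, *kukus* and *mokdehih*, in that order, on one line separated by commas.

The pattern is sibilance of the final sound: -aja when the stem ends in a sibilant (*jozuwaz*, *zegufis*, *ankotes*); -lo when the stem ends in a non-sibilant consonant (*nisah*, *mor*, *rauzdeg*); -li when the stem ends in a vowel (*bo*, *tivi*).
*bafgo*: final sound = /o/, a vowel → -li → *bafgoli*.
*kukus* — final sound /s/ (a sibilant) → -aja → *kukusaja*.
*mokdehih*: final sound = /h/, a non-sibilant consonant → -lo → *mokdehihlo*.

bafgoli, kukusaja, mokdehihlo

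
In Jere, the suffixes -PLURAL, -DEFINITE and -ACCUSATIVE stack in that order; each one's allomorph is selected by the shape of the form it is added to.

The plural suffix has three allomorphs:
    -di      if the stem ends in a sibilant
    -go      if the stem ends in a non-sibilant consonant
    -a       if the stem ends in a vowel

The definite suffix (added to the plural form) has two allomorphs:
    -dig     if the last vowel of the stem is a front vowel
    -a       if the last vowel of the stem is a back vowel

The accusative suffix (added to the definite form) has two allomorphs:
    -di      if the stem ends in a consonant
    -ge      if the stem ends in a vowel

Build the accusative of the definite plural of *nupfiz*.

nupfizdidigdi

Since the final sound of *nupfiz* is /z/ (a sibilant), it takes -di, giving *nupfizdi*.
The plural form *nupfizdi* — last vowel /i/ (a front vowel) → -dig → *nupfizdidig*.
The final sound of the definite form *nupfizdidig* is /g/, which is a consonant, so the accusative suffix is -di, giving *nupfizdidigdi*.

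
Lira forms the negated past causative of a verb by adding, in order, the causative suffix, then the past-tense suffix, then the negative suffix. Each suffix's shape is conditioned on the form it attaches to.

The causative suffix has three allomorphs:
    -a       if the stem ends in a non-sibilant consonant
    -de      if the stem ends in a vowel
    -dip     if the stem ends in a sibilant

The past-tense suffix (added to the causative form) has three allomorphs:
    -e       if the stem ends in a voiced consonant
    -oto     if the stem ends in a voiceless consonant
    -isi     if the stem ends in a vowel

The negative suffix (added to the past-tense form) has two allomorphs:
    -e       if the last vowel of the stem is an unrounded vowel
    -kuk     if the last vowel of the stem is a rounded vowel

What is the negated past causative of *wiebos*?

*wiebos* — final sound /s/ (a sibilant) → -dip → *wiebosdip*.
The causative form *wiebosdip*: final sound = /p/, a voiceless consonant → -oto → *wiebosdipoto*.
The past-tense form *wiebosdipoto* — last vowel /o/ (a rounded vowel) → -kuk → *wiebosdipotokuk*.

wiebosdipotokuk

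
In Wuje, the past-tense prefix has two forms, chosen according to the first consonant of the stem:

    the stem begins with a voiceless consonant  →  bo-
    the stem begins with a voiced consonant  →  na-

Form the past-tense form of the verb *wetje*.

*wetje* — first consonant /w/ (voiced) → na- → *nawetje*.

nawetje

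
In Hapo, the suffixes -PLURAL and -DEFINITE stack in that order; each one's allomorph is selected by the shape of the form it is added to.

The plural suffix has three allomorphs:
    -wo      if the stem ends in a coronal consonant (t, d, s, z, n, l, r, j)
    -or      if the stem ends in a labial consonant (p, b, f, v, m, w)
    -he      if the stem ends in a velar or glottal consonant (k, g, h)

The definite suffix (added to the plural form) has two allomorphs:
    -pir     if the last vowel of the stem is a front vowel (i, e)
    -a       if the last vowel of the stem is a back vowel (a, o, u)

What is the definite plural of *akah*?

*akah* — final consonant /h/ (velar/glottal) → -he → *akahhe*.
The plural form *akahhe* — last vowel /e/ (a front vowel) → -pir → *akahhepir*.

akahhepir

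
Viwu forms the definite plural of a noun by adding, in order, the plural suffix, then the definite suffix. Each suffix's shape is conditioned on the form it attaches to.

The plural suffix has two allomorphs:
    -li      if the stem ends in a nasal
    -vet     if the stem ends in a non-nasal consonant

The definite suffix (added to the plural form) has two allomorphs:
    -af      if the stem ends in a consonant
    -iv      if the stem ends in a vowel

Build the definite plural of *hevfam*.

hevfamliiv

*hevfam*: final consonant = /m/, a nasal → -li → *hevfamli*.
The plural form *hevfamli*: final sound = /i/, a vowel → -iv → *hevfamliiv*.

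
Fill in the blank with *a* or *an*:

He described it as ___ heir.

The indefinite article is chosen by the initial *sound* of the following word, not its spelling.
*heir* begins with the sound /ɛ/ (silent h) — a vowel sound.
So the article is *an*: He described it as an heir.

an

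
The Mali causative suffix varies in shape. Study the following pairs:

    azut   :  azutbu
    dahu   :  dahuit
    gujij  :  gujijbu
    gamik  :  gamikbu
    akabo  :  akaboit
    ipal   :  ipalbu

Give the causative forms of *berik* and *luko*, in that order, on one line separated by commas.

berikbu, lukoit

The alternation tracks the final sound of the stem — -bu when the stem ends in a consonant (*azut*, *gujij*, *gamik*, *ipal*); -it when the stem ends in a vowel (*dahu*, *akabo*).
The final sound of *berik* is /k/, which is a consonant, so the suffix is -bu, giving *berikbu*.
Since the final sound of *luko* is /o/ (a vowel), it takes -it, giving *lukoit*.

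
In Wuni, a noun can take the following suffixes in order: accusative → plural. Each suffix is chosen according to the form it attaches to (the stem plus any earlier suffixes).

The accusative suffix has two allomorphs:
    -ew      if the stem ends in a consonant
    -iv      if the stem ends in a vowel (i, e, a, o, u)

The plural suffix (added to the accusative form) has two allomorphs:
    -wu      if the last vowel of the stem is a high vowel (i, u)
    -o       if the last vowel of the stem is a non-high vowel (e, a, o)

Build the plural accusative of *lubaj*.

Since the final sound of *lubaj* is /j/ (a consonant), it takes -ew, giving *lubajew*.
The accusative form *lubajew*: last vowel = /e/, a non-high vowel → -o → *lubajewo*.

lubajewo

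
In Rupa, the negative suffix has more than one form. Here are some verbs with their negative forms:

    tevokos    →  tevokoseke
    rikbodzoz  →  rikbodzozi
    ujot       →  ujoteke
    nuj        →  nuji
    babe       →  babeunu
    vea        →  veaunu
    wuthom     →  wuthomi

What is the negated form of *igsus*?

The alternation tracks the final sound of the stem — -eke when the stem ends in a voiceless consonant (*tevokos*, *ujot*); -i when the stem ends in a voiced consonant (*rikbodzoz*, *nuj*, *wuthom*); -unu when the stem ends in a vowel (*babe*, *vea*).
*igsus*: final sound = /s/, a voiceless consonant → -eke → *igsuseke*.

igsuseke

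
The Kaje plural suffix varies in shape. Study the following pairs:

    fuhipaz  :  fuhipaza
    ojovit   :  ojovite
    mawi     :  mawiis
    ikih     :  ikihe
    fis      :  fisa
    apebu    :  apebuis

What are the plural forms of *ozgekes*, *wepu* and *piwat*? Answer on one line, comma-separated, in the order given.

The pattern is sibilance of the final sound: -a when the stem ends in a sibilant (*fuhipaz*, *fis*); -e when the stem ends in a non-sibilant consonant (*ojovit*, *ikih*); -is when the stem ends in a vowel (*mawi*, *apebu*).
Since the final sound of *ozgekes* is /s/ (a sibilant), it takes -a, giving *ozgekesa*.
Since the final sound of *wepu* is /u/ (a vowel), it takes -is, giving *wepuis*.
*piwat* — final sound /t/ (a non-sibilant consonant) → -e → *piwate*.

ozgekesa, wepuis, piwate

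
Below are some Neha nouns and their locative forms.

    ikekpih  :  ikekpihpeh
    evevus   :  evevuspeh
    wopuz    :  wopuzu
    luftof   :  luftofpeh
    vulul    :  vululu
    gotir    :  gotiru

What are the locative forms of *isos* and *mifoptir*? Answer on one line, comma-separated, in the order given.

Looking at the final consonant of each stem: -peh when the stem ends in a voiceless consonant (*ikekpih*, *evevus*, *luftof*); -u when the stem ends in a voiced consonant (*wopuz*, *vulul*, *gotir*).
*isos*: final consonant = /s/, voiceless → -peh → *isospeh*.
*mifoptir* — final consonant /r/ (voiced) → -u → *mifoptiru*.

isospeh, mifoptiru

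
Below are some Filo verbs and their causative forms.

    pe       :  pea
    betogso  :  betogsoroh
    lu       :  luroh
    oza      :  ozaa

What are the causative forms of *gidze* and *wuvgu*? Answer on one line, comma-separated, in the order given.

gidzea, wuvguroh

Looking at the last vowel of each stem: -roh when the last vowel of the stem is a rounded vowel (*betogso*, *lu*); -a when the last vowel of the stem is an unrounded vowel (*pe*, *oza*).
*gidze* — last vowel /e/ (an unrounded vowel) → -a → *gidzea*.
The last vowel of *wuvgu* is /u/, which is a rounded vowel, so the suffix is -roh, giving *wuvguroh*.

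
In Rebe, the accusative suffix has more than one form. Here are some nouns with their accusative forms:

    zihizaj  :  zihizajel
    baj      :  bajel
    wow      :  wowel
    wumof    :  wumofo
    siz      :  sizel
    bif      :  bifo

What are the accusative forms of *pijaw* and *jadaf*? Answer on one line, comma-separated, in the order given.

pijawel, jadafo

The suffix is conditioned by the final consonant: -o when the stem ends in a voiceless consonant (*wumof*, *bif*); -el when the stem ends in a voiced consonant (*zihizaj*, *baj*, *wow*, *siz*).
Since the final consonant of *pijaw* is /w/ (voiced), it takes -el, giving *pijawel*.
The final consonant of *jadaf* is /f/, which is voiceless, so the suffix is -o, giving *jadafo*.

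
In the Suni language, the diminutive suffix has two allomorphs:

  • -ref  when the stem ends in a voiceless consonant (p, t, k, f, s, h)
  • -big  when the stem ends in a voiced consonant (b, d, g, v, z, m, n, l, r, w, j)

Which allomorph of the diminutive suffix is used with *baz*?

-big

*baz*: final consonant = /z/, voiced → -big.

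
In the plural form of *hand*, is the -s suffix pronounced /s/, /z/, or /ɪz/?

The stem *hand* ends in a voiced non-sibilant sound.
The plural suffix surfaces as /ɪz/ after sibilants, /s/ after other voiceless consonants, and /z/ after other voiced sounds.
So the plural -s on *hand* is pronounced /z/.

/z/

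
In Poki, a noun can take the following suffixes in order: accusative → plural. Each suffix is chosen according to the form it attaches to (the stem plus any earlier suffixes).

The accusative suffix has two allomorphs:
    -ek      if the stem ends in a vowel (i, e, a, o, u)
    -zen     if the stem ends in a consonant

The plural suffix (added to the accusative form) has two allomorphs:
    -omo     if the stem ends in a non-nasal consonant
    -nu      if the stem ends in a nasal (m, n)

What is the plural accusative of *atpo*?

The final sound of *atpo* is /o/, which is a vowel, so the accusative suffix is -ek, giving *atpoek*.
The final consonant of the accusative form *atpoek* is /k/, which is non-nasal, so the plural suffix is -omo, giving *atpoekomo*.

atpoekomo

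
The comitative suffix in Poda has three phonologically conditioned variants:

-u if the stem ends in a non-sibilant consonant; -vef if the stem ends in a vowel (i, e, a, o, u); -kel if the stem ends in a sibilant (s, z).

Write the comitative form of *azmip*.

*azmip* — final sound /p/ (a non-sibilant consonant) → -u → *azmipu*.

azmipu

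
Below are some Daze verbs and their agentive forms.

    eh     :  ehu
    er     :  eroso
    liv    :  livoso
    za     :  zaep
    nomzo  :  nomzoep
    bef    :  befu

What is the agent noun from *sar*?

saroso

The pattern is voicing of the final sound: -u when the stem ends in a voiceless consonant (*eh*, *bef*); -oso when the stem ends in a voiced consonant (*er*, *liv*); -ep when the stem ends in a vowel (*za*, *nomzo*).
*sar*: final sound = /r/, a voiced consonant → -oso → *saroso*.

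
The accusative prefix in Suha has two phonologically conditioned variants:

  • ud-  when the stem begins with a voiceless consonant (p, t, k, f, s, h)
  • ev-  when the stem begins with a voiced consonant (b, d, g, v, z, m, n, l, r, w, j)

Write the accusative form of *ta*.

udta

The first consonant of *ta* is /t/, which is voiceless, so the prefix is ud-, giving *udta*.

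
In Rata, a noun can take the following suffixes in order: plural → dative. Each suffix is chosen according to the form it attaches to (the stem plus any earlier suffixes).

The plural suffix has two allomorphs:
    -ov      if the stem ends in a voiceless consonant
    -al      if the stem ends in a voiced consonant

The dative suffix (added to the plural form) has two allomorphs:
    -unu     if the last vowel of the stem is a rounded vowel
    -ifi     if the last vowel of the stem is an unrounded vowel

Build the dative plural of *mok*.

*mok*: final consonant = /k/, voiceless → -ov → *mokov*.
The last vowel of the plural form *mokov* is /o/, which is a rounded vowel, so the dative suffix is -unu, giving *mokovunu*.

mokovunu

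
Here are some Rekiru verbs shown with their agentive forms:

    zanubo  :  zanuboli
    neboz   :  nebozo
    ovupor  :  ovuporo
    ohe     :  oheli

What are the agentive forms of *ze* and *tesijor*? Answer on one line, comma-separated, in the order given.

The alternation tracks the final sound of the stem — -o when the stem ends in a consonant (*neboz*, *ovupor*); -li when the stem ends in a vowel (*zanubo*, *ohe*).
The final sound of *ze* is /e/, which is a vowel, so the suffix is -li, giving *zeli*.
Since the final sound of *tesijor* is /r/ (a consonant), it takes -o, giving *tesijoro*.

zeli, tesijoro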